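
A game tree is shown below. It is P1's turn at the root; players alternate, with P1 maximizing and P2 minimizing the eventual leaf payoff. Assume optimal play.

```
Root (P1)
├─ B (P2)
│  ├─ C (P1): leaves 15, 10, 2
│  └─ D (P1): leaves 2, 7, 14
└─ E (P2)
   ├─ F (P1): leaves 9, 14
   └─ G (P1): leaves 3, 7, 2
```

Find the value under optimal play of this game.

C (P1): max(15, 10, 2) = 15
D (P1): max(2, 7, 14) = 14
B (P2): min(15, 14) = 14
F (P1): max(9, 14) = 14
G (P1): max(3, 7, 2) = 7
E (P2): min(14, 7) = 7
Root (P1): max(14, 7) = 14

14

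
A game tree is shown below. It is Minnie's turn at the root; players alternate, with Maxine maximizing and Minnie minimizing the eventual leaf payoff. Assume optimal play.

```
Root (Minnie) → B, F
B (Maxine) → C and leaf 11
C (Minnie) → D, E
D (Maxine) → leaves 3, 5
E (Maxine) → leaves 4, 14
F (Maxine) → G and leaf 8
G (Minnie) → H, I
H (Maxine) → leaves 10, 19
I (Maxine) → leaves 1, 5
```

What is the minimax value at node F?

H: max(10, 19) = 19
I: max(1, 5) = 5
G: min(19, 5) = 5
F: max(5, 8) = 8

8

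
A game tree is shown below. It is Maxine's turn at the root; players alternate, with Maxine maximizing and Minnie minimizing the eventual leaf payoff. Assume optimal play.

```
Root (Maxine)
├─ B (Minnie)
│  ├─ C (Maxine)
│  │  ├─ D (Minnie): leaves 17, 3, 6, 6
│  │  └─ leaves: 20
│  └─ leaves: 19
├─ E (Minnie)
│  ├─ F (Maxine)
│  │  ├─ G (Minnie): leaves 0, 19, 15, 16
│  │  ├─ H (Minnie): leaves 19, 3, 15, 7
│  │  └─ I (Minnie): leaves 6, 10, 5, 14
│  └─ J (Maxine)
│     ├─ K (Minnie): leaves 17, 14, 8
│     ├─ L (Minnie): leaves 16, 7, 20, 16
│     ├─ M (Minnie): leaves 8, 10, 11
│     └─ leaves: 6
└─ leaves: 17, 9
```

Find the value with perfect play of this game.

19

D (Minnie): min(17, 3, 6, 6) = 3
C (Maxine): max(3, 20) = 20
B (Minnie): min(20, 19) = 19
G (Minnie): min(0, 19, 15, 16) = 0
H (Minnie): min(19, 3, 15, 7) = 3
I (Minnie): min(6, 10, 5, 14) = 5
F (Maxine): max(0, 3, 5) = 5
K (Minnie): min(17, 14, 8) = 8
L (Minnie): min(16, 7, 20, 16) = 7
M (Minnie): min(8, 10, 11) = 8
J (Maxine): max(8, 7, 8, 6) = 8
E (Minnie): min(5, 8) = 5
Root (Maxine): max(19, 5, 17, 9) = 19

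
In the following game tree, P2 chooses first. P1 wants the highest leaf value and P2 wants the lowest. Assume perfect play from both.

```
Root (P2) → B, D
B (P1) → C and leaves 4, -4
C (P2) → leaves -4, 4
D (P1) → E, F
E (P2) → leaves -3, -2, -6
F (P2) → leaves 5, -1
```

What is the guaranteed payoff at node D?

-1

E: min(-3, -2, -6) = -6
F: min(5, -1) = -1
D: max(-6, -1) = -1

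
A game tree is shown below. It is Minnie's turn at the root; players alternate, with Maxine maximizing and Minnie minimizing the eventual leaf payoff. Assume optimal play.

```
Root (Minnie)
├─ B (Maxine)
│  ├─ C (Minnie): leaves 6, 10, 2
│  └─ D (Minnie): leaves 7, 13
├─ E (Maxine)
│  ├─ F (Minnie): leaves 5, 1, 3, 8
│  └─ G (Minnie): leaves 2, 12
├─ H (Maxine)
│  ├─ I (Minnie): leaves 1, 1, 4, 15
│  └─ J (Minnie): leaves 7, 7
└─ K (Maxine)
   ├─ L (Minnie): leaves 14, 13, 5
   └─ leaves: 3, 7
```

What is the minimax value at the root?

C (Minnie): min(6, 10, 2) = 2
D (Minnie): min(7, 13) = 7
B (Maxine): max(2, 7) = 7
F (Minnie): min(5, 1, 3, 8) = 1
G (Minnie): min(2, 12) = 2
E (Maxine): max(1, 2) = 2
I (Minnie): min(1, 1, 4, 15) = 1
J (Minnie): min(7, 7) = 7
H (Maxine): max(1, 7) = 7
L (Minnie): min(14, 13, 5) = 5
K (Maxine): max(5, 3, 7) = 7
Root (Minnie): min(7, 2, 7, 7) = 2

2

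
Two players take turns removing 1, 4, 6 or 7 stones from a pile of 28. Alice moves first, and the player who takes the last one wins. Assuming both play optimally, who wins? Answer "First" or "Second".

Second

i:   0  1  2  3  4  5  6  7  8  9 10 11 12 13 14 15 16 17 18 19 20 21 22 23 24 25 26 27 28
     L  W  L  W  W  L  W  W  W  W  L  W  W  L  W  L  W  W  L  W  W  W  W  L  W  W  L  W  L
Position 28 is L, so the second player wins.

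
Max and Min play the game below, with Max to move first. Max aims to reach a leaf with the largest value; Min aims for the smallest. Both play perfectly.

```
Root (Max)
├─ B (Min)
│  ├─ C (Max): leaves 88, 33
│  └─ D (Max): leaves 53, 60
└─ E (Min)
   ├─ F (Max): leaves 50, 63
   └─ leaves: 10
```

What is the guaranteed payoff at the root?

60

C (Max): max(88, 33) = 88
D (Max): max(53, 60) = 60
B (Min): min(88, 60) = 60
F (Max): max(50, 63) = 63
E (Min): min(63, 10) = 10
Root (Max): max(60, 10) = 60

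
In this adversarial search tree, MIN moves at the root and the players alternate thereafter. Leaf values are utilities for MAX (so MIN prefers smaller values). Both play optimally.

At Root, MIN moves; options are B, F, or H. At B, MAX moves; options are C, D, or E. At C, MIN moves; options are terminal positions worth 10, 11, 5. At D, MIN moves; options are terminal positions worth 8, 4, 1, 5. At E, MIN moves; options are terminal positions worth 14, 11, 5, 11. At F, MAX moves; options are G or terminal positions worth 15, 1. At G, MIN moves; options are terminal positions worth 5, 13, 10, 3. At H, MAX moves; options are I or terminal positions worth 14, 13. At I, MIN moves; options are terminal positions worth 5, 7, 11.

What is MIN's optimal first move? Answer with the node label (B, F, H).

B

C (MIN): min(10, 11, 5) = 5
D (MIN): min(8, 4, 1, 5) = 1
E (MIN): min(14, 11, 5, 11) = 5
B (MAX): max(5, 1, 5) = 5
G (MIN): min(5, 13, 10, 3) = 3
F (MAX): max(3, 15, 1) = 15
I (MIN): min(5, 7, 11) = 5
H (MAX): max(5, 14, 13) = 14
Root (MIN): min(5, 15, 14) = 5
MIN picks the child with the lowest value: B (value 5).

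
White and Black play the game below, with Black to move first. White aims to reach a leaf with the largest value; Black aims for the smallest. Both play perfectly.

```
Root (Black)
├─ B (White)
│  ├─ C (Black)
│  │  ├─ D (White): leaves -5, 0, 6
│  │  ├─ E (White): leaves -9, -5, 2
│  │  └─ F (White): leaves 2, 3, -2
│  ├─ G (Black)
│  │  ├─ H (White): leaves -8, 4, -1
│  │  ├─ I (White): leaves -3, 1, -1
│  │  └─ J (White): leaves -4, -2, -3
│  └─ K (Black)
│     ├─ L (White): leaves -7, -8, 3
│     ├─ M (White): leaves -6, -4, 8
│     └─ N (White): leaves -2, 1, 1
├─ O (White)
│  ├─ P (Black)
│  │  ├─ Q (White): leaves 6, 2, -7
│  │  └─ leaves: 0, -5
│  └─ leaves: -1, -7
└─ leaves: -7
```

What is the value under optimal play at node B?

D: max(-5, 0, 6) = 6
E: max(-9, -5, 2) = 2
F: max(2, 3, -2) = 3
C: min(6, 2, 3) = 2
H: max(-8, 4, -1) = 4
I: max(-3, 1, -1) = 1
J: max(-4, -2, -3) = -2
G: min(4, 1, -2) = -2
L: max(-7, -8, 3) = 3
M: max(-6, -4, 8) = 8
N: max(-2, 1, 1) = 1
K: min(3, 8, 1) = 1
B: max(2, -2, 1) = 2

2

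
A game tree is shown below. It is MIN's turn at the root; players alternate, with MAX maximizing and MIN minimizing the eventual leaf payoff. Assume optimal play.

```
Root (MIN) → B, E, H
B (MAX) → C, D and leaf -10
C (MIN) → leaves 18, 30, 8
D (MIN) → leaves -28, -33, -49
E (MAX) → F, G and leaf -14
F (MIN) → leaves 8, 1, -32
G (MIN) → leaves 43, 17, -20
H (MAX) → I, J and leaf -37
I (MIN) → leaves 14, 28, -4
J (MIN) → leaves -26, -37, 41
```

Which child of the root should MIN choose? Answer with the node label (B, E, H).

C (MIN): min(18, 30, 8) = 8
D (MIN): min(-28, -33, -49) = -49
B (MAX): max(8, -49, -10) = 8
F (MIN): min(8, 1, -32) = -32
G (MIN): min(43, 17, -20) = -20
E (MAX): max(-32, -20, -14) = -14
I (MIN): min(14, 28, -4) = -4
J (MIN): min(-26, -37, 41) = -37
H (MAX): max(-4, -37, -37) = -4
Root (MIN): min(8, -14, -4) = -14
MIN picks the child with the lowest value: E (value -14).

E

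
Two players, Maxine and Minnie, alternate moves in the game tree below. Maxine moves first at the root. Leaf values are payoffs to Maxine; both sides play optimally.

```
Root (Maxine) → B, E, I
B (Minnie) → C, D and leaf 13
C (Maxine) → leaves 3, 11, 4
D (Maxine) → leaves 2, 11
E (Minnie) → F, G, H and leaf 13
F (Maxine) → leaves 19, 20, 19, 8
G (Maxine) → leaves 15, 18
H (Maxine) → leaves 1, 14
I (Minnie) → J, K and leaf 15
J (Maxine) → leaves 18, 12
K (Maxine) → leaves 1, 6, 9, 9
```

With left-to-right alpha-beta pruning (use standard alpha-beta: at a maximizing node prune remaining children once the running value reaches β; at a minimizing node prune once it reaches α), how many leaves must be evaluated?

21

C [α=-∞,β=+∞]: v=11
D [α=-∞,β=11]: v=11
B [α=-∞,β=+∞]: v=11
F [α=11,β=+∞]: v=20
G [α=11,β=20]: v=18
H [α=11,β=18]: v=14
E [α=11,β=+∞]: v=13
J [α=13,β=+∞]: v=18
K [α=13,β=18]: v=9
I [α=13,β=+∞]: v=9 after child 2 ≤ α → α-cutoff, skip 1
Root [α=-∞,β=+∞]: v=13
Leaves evaluated: 21 of 22.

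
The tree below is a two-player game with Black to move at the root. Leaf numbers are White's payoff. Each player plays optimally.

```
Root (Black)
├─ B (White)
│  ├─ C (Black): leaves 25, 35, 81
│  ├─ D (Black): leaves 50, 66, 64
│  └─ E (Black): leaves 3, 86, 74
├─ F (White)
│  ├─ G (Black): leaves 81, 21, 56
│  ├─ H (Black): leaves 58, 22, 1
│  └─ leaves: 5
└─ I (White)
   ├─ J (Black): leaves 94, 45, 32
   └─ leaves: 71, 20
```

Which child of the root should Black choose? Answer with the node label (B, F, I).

F

C (Black): min(25, 35, 81) = 25
D (Black): min(50, 66, 64) = 50
E (Black): min(3, 86, 74) = 3
B (White): max(25, 50, 3) = 50
G (Black): min(81, 21, 56) = 21
H (Black): min(58, 22, 1) = 1
F (White): max(21, 1, 5) = 21
J (Black): min(94, 45, 32) = 32
I (White): max(32, 71, 20) = 71
Root (Black): min(50, 21, 71) = 21
Black picks the child with the lowest value: F (value 21).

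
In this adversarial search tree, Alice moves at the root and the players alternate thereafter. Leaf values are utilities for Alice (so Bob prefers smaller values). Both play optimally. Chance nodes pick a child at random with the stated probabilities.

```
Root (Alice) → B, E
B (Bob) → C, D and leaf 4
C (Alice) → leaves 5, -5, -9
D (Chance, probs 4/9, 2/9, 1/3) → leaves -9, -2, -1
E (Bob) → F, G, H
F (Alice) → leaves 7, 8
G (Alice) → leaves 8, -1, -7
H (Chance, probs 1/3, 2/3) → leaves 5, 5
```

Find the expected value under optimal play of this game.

5

C (Alice): max(5, -5, -9) = 5
D (Chance): 4/9·-9 + 2/9·-2 + 1/3·-1 = -4.78
B (Bob): min(5, -4.78, 4) = -4.78
F (Alice): max(7, 8) = 8
G (Alice): max(8, -1, -7) = 8
H (Chance): 1/3·5 + 2/3·5 = 5
E (Bob): min(8, 8, 5) = 5
Root (Alice): max(-4.78, 5) = 5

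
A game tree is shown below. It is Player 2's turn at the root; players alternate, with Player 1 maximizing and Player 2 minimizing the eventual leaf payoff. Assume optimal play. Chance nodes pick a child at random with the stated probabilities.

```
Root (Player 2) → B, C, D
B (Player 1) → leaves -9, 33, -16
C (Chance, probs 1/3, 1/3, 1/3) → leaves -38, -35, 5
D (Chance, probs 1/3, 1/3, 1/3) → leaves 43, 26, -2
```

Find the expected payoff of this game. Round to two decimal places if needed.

-22.67

B (Player 1): max(-9, 33, -16) = 33
C (Chance): 1/3·-38 + 1/3·-35 + 1/3·5 = -22.67
D (Chance): 1/3·43 + 1/3·26 + 1/3·-2 = 22.33
Root (Player 2): min(33, -22.67, 22.33) = -22.67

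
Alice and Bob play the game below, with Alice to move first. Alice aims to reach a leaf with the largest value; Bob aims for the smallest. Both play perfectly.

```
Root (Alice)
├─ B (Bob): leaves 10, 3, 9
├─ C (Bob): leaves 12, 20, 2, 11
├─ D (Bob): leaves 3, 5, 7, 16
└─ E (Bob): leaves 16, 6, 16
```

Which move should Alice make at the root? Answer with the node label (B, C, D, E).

E

B (Bob): min(10, 3, 9) = 3
C (Bob): min(12, 20, 2, 11) = 2
D (Bob): min(3, 5, 7, 16) = 3
E (Bob): min(16, 6, 16) = 6
Root (Alice): max(3, 2, 3, 6) = 6
Alice picks the child with the highest value: E (value 6).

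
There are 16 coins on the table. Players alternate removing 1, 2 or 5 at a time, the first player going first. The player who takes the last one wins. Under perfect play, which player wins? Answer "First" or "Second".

Mark each pile size as W (mover wins) or L (mover loses):
i:   0  1  2  3  4  5  6  7  8  9 10 11 12 13 14 15 16
     L  W  W  L  W  W  L  W  W  L  W  W  L  W  W  L  W
Position 16 is W, so the first player wins.

First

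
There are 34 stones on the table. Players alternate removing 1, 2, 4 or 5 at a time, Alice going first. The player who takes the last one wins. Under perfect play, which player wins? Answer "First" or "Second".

Compute winning (W) and losing (L) positions by backward induction:
i:   0  1  2  3  4  5  6  7  8  9 10 11 12 13 14 15 16 17 18 19 20 21 22 23 24 25 26 27 28 29 30 31 32 33 34
     L  W  W  L  W  W  L  W  W  L  W  W  L  W  W  L  W  W  L  W  W  L  W  W  L  W  W  L  W  W  L  W  W  L  W
Position 34 is W, so the first player wins.

First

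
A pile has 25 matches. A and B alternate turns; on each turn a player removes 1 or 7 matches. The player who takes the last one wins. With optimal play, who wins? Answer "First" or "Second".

W/L table (W = player to move can force a win):
i:   0  1  2  3  4  5  6  7  8  9 10 11 12 13 14 15 16 17 18 19 20 21 22 23 24 25
     L  W  L  W  L  W  L  W  L  W  L  W  L  W  L  W  L  W  L  W  L  W  L  W  L  W
Position 25 is W, so the first player wins.

First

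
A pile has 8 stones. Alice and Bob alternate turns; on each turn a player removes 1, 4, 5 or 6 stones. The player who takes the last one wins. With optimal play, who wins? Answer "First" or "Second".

First

W/L table (W = player to move can force a win):
i:   0  1  2  3  4  5  6  7  8
     L  W  L  W  W  W  W  W  W
Position 8 is W, so the first player wins.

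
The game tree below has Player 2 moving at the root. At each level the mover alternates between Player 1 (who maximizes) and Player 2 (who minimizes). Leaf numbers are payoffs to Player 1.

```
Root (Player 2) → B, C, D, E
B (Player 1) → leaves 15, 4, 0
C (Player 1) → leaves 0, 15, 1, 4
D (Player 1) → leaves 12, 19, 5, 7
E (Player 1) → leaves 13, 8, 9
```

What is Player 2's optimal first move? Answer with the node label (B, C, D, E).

E

B (Player 1): max(15, 4, 0) = 15
C (Player 1): max(0, 15, 1, 4) = 15
D (Player 1): max(12, 19, 5, 7) = 19
E (Player 1): max(13, 8, 9) = 13
Root (Player 2): min(15, 15, 19, 13) = 13
Player 2 picks the child with the lowest value: E (value 13).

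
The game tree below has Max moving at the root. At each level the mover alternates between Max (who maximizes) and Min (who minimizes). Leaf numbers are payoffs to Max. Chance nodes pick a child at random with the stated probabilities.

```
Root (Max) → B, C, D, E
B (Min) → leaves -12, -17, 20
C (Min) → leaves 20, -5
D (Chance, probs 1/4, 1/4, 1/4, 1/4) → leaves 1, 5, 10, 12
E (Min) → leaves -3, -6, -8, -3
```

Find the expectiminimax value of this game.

7

B (Min): min(-12, -17, 20) = -17
C (Min): min(20, -5) = -5
D (Chance): 1/4·1 + 1/4·5 + 1/4·10 + 1/4·12 = 7
E (Min): min(-3, -6, -8, -3) = -8
Root (Max): max(-17, -5, 7, -8) = 7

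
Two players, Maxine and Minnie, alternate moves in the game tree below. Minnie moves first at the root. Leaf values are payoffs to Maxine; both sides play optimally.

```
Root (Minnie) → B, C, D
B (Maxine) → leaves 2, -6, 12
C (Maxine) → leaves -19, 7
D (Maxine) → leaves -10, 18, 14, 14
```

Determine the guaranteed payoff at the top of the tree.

B (Maxine): max(2, -6, 12) = 12
C (Maxine): max(-19, 7) = 7
D (Maxine): max(-10, 18, 14, 14) = 18
Root (Minnie): min(12, 7, 18) = 7

7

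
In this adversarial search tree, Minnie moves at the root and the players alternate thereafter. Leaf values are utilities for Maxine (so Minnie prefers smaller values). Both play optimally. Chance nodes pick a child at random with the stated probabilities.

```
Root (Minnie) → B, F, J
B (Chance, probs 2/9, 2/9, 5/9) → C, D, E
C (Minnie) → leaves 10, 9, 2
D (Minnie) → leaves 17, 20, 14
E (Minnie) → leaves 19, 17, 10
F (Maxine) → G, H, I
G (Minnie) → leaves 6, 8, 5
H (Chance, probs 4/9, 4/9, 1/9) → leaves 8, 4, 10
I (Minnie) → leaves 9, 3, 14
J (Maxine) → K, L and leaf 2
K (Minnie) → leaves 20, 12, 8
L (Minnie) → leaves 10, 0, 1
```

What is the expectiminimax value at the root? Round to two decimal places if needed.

C (Minnie): min(10, 9, 2) = 2
D (Minnie): min(17, 20, 14) = 14
E (Minnie): min(19, 17, 10) = 10
B (Chance): 2/9·2 + 2/9·14 + 5/9·10 = 9.11
G (Minnie): min(6, 8, 5) = 5
H (Chance): 4/9·8 + 4/9·4 + 1/9·10 = 6.44
I (Minnie): min(9, 3, 14) = 3
F (Maxine): max(5, 6.44, 3) = 6.44
K (Minnie): min(20, 12, 8) = 8
L (Minnie): min(10, 0, 1) = 0
J (Maxine): max(8, 0, 2) = 8
Root (Minnie): min(9.11, 6.44, 8) = 6.44

6.44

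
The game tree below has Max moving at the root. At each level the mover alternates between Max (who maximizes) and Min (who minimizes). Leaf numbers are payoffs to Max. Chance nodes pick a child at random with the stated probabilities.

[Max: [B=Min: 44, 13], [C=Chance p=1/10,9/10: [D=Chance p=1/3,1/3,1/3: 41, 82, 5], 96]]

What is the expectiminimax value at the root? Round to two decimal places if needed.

90.67

B (Min): min(44, 13) = 13
D (Chance): 1/3·41 + 1/3·82 + 1/3·5 = 42.67
C (Chance): 1/10·42.67 + 9/10·96 = 90.67
Root (Max): max(13, 90.67) = 90.67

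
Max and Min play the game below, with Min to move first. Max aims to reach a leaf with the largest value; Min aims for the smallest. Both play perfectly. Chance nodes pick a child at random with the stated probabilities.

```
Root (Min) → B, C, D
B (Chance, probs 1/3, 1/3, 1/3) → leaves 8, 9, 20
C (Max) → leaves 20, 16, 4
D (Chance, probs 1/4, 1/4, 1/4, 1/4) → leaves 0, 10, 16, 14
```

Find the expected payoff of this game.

10

B (Chance): 1/3·8 + 1/3·9 + 1/3·20 = 12.33
C (Max): max(20, 16, 4) = 20
D (Chance): 1/4·0 + 1/4·10 + 1/4·16 + 1/4·14 = 10
Root (Min): min(12.33, 20, 10) = 10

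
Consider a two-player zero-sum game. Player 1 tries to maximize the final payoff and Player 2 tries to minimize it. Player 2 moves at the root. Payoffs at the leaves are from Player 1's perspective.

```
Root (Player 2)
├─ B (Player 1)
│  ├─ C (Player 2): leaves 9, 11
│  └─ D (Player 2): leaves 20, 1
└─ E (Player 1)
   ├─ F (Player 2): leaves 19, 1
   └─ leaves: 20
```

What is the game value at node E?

F: min(19, 1) = 1
E: max(1, 20) = 20

20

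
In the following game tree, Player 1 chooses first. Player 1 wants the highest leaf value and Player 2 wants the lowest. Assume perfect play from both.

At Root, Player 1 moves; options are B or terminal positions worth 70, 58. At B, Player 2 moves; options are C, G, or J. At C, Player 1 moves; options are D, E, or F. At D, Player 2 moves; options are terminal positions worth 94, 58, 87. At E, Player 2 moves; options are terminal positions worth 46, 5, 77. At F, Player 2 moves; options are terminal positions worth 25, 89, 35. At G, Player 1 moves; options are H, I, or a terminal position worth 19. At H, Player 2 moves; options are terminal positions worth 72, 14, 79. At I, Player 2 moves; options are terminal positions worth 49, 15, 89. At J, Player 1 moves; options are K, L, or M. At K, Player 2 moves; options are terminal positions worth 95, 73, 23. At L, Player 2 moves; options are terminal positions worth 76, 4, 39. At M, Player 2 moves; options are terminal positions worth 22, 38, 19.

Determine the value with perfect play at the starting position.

70

D (Player 2): min(94, 58, 87) = 58
E (Player 2): min(46, 5, 77) = 5
F (Player 2): min(25, 89, 35) = 25
C (Player 1): max(58, 5, 25) = 58
H (Player 2): min(72, 14, 79) = 14
I (Player 2): min(49, 15, 89) = 15
G (Player 1): max(14, 15, 19) = 19
K (Player 2): min(95, 73, 23) = 23
L (Player 2): min(76, 4, 39) = 4
M (Player 2): min(22, 38, 19) = 19
J (Player 1): max(23, 4, 19) = 23
B (Player 2): min(58, 19, 23) = 19
Root (Player 1): max(19, 70, 58) = 70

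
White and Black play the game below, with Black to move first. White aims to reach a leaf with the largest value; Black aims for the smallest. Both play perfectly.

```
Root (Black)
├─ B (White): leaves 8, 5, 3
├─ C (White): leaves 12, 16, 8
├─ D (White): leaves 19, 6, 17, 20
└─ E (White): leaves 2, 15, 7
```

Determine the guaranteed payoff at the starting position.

B (White): max(8, 5, 3) = 8
C (White): max(12, 16, 8) = 16
D (White): max(19, 6, 17, 20) = 20
E (White): max(2, 15, 7) = 15
Root (Black): min(8, 16, 20, 15) = 8

8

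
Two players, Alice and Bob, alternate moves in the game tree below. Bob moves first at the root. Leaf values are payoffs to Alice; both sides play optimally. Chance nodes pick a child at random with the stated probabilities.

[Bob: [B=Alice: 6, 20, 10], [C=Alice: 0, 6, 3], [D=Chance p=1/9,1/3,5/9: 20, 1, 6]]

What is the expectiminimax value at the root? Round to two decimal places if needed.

5.89

B (Alice): max(6, 20, 10) = 20
C (Alice): max(0, 6, 3) = 6
D (Chance): 1/9·20 + 1/3·1 + 5/9·6 = 5.89
Root (Bob): min(20, 6, 5.89) = 5.89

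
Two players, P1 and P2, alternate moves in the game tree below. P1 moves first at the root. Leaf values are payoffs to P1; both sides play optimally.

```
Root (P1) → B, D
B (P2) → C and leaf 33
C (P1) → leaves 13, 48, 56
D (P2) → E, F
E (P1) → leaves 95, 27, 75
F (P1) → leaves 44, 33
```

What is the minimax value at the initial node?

C (P1): max(13, 48, 56) = 56
B (P2): min(56, 33) = 33
E (P1): max(95, 27, 75) = 95
F (P1): max(44, 33) = 44
D (P2): min(95, 44) = 44
Root (P1): max(33, 44) = 44

44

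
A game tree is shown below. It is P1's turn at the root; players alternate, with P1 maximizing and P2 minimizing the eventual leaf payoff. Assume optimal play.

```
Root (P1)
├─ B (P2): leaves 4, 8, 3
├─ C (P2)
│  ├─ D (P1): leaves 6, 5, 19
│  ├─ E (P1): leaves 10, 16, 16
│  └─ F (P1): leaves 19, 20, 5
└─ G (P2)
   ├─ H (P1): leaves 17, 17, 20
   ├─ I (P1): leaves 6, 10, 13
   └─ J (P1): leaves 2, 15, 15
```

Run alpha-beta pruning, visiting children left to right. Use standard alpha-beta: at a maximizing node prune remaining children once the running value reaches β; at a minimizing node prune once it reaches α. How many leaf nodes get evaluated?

16

B [α=-∞,β=+∞]: v=3
D [α=3,β=+∞]: v=19
E [α=3,β=19]: v=16
F [α=3,β=16]: v=19 after child 1 ≥ β → β-cutoff, skip 2
C [α=3,β=+∞]: v=16
H [α=16,β=+∞]: v=20
I [α=16,β=20]: v=13
G [α=16,β=+∞]: v=13 after child 2 ≤ α → α-cutoff, skip 1
Root [α=-∞,β=+∞]: v=16
Leaves evaluated: 16 of 21.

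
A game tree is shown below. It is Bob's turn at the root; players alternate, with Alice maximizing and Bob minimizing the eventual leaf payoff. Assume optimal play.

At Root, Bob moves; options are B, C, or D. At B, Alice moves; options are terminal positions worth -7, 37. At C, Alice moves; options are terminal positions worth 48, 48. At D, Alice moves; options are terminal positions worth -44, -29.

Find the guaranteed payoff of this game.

B (Alice): max(-7, 37) = 37
C (Alice): max(48, 48) = 48
D (Alice): max(-44, -29) = -29
Root (Bob): min(37, 48, -29) = -29

-29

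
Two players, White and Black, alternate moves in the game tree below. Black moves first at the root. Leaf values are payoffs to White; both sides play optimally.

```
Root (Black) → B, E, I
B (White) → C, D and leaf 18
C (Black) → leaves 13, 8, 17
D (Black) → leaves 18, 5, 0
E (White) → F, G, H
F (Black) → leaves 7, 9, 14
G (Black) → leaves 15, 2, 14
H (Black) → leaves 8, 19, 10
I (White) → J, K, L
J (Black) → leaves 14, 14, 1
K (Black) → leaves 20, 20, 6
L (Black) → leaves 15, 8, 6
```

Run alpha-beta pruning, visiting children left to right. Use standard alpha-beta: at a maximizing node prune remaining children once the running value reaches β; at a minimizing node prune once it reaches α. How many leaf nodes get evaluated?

23

C [α=-∞,β=+∞]: v=8
D [α=8,β=+∞]: v=5 after child 2 ≤ α → α-cutoff, skip 1
B [α=-∞,β=+∞]: v=18
F [α=-∞,β=18]: v=7
G [α=7,β=18]: v=2 after child 2 ≤ α → α-cutoff, skip 1
H [α=7,β=18]: v=8
E [α=-∞,β=18]: v=8
J [α=-∞,β=8]: v=1
K [α=1,β=8]: v=6
L [α=6,β=8]: v=6
I [α=-∞,β=8]: v=6
Root [α=-∞,β=+∞]: v=6
Leaves evaluated: 23 of 25.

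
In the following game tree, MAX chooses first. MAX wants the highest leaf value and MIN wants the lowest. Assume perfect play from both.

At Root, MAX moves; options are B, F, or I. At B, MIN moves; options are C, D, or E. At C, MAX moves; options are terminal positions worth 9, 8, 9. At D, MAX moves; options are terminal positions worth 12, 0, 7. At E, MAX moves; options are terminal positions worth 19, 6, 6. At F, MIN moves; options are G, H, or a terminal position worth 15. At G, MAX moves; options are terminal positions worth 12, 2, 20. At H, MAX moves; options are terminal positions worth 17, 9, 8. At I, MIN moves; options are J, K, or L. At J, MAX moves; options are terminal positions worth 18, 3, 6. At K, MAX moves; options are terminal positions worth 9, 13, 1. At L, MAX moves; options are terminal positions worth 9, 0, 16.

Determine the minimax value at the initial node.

C (MAX): max(9, 8, 9) = 9
D (MAX): max(12, 0, 7) = 12
E (MAX): max(19, 6, 6) = 19
B (MIN): min(9, 12, 19) = 9
G (MAX): max(12, 2, 20) = 20
H (MAX): max(17, 9, 8) = 17
F (MIN): min(20, 17, 15) = 15
J (MAX): max(18, 3, 6) = 18
K (MAX): max(9, 13, 1) = 13
L (MAX): max(9, 0, 16) = 16
I (MIN): min(18, 13, 16) = 13
Root (MAX): max(9, 15, 13) = 15

15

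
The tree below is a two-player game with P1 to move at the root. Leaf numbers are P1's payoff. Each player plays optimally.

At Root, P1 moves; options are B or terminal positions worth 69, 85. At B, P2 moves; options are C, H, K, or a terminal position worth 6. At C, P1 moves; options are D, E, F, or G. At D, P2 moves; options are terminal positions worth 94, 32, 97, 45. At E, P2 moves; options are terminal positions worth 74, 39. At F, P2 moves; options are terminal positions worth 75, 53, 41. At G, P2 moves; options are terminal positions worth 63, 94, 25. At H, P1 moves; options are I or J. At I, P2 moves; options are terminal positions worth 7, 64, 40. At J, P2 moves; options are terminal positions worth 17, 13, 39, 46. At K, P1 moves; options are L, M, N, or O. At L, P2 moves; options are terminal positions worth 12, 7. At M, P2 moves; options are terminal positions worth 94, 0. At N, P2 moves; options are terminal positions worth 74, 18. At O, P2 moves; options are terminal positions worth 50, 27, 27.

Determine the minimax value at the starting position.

D (P2): min(94, 32, 97, 45) = 32
E (P2): min(74, 39) = 39
F (P2): min(75, 53, 41) = 41
G (P2): min(63, 94, 25) = 25
C (P1): max(32, 39, 41, 25) = 41
I (P2): min(7, 64, 40) = 7
J (P2): min(17, 13, 39, 46) = 13
H (P1): max(7, 13) = 13
L (P2): min(12, 7) = 7
M (P2): min(94, 0) = 0
N (P2): min(74, 18) = 18
O (P2): min(50, 27, 27) = 27
K (P1): max(7, 0, 18, 27) = 27
B (P2): min(41, 13, 27, 6) = 6
Root (P1): max(6, 69, 85) = 85

85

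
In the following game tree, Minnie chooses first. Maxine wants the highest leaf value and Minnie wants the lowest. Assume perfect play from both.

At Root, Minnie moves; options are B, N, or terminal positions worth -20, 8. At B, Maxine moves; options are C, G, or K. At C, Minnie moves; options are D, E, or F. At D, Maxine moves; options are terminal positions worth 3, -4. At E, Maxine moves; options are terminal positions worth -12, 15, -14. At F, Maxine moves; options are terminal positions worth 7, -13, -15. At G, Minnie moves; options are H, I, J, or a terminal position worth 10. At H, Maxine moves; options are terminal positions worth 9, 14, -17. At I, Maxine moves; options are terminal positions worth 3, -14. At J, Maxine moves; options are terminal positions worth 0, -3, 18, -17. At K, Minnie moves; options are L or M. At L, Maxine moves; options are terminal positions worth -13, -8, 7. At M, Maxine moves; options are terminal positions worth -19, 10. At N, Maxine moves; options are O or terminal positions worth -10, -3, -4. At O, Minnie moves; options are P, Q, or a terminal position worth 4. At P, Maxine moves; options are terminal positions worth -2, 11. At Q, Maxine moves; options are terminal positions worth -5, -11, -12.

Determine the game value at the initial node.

D (Maxine): max(3, -4) = 3
E (Maxine): max(-12, 15, -14) = 15
F (Maxine): max(7, -13, -15) = 7
C (Minnie): min(3, 15, 7) = 3
H (Maxine): max(9, 14, -17) = 14
I (Maxine): max(3, -14) = 3
J (Maxine): max(0, -3, 18, -17) = 18
G (Minnie): min(14, 3, 18, 10) = 3
L (Maxine): max(-13, -8, 7) = 7
M (Maxine): max(-19, 10) = 10
K (Minnie): min(7, 10) = 7
B (Maxine): max(3, 3, 7) = 7
P (Maxine): max(-2, 11) = 11
Q (Maxine): max(-5, -11, -12) = -5
O (Minnie): min(11, -5, 4) = -5
N (Maxine): max(-5, -10, -3, -4) = -3
Root (Minnie): min(7, -3, -20, 8) = -20

-20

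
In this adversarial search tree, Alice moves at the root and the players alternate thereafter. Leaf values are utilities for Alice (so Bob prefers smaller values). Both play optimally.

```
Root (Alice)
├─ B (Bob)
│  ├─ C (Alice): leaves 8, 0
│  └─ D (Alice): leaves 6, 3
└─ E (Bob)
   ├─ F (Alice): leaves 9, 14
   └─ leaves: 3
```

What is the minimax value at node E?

F: max(9, 14) = 14
E: min(14, 3) = 3

3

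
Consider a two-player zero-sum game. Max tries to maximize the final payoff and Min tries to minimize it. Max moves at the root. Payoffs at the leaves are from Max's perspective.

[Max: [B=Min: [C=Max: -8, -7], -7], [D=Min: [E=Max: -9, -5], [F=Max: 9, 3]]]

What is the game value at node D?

-5

E: max(-9, -5) = -5
F: max(9, 3) = 9
D: min(-5, 9) = -5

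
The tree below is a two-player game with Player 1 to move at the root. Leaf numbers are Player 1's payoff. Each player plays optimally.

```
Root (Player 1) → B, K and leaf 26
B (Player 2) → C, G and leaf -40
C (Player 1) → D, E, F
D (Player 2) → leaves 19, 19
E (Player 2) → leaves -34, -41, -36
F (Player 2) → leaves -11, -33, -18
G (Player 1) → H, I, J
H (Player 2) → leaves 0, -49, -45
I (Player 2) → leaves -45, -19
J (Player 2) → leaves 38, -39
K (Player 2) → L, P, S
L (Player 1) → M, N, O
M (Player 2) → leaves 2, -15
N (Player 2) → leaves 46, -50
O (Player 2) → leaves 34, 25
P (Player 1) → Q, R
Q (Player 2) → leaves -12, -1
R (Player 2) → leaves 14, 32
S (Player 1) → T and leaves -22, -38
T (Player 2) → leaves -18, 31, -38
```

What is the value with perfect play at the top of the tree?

26

D (Player 2): min(19, 19) = 19
E (Player 2): min(-34, -41, -36) = -41
F (Player 2): min(-11, -33, -18) = -33
C (Player 1): max(19, -41, -33) = 19
H (Player 2): min(0, -49, -45) = -49
I (Player 2): min(-45, -19) = -45
J (Player 2): min(38, -39) = -39
G (Player 1): max(-49, -45, -39) = -39
B (Player 2): min(19, -39, -40) = -40
M (Player 2): min(2, -15) = -15
N (Player 2): min(46, -50) = -50
O (Player 2): min(34, 25) = 25
L (Player 1): max(-15, -50, 25) = 25
Q (Player 2): min(-12, -1) = -12
R (Player 2): min(14, 32) = 14
P (Player 1): max(-12, 14) = 14
T (Player 2): min(-18, 31, -38) = -38
S (Player 1): max(-38, -22, -38) = -22
K (Player 2): min(25, 14, -22) = -22
Root (Player 1): max(-40, -22, 26) = 26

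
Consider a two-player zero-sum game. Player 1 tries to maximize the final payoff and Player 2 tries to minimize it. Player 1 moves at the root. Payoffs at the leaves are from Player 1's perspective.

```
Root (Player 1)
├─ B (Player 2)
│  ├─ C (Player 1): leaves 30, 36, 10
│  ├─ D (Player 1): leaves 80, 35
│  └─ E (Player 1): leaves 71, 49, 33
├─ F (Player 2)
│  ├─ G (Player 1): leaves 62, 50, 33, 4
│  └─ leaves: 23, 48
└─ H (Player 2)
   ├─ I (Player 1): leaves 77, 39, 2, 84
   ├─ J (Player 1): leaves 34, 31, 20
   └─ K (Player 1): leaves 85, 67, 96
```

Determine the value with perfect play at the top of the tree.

36

C (Player 1): max(30, 36, 10) = 36
D (Player 1): max(80, 35) = 80
E (Player 1): max(71, 49, 33) = 71
B (Player 2): min(36, 80, 71) = 36
G (Player 1): max(62, 50, 33, 4) = 62
F (Player 2): min(62, 23, 48) = 23
I (Player 1): max(77, 39, 2, 84) = 84
J (Player 1): max(34, 31, 20) = 34
K (Player 1): max(85, 67, 96) = 96
H (Player 2): min(84, 34, 96) = 34
Root (Player 1): max(36, 23, 34) = 36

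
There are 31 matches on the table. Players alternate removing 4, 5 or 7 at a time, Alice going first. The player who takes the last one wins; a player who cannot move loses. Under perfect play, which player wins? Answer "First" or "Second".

First

Compute winning (W) and losing (L) positions by backward induction:
i:   0  1  2  3  4  5  6  7  8  9 10 11 12 13 14 15 16 17 18 19 20 21 22 23 24 25 26 27 28 29 30 31
     L  L  L  L  W  W  W  W  W  W  W  L  L  L  L  W  W  W  W  W  W  W  L  L  L  L  W  W  W  W  W  W
Position 31 is W, so the first player wins.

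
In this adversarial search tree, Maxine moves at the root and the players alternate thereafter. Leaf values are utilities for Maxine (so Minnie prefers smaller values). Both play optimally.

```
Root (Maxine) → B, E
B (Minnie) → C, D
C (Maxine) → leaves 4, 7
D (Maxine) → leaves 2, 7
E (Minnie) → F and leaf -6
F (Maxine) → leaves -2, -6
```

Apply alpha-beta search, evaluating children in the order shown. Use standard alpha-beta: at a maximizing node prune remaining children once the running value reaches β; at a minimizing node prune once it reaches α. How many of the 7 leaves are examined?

6

C [α=-∞,β=+∞]: v=7
D [α=-∞,β=7]: v=7
B [α=-∞,β=+∞]: v=7
F [α=7,β=+∞]: v=-2
E [α=7,β=+∞]: v=-2 after child 1 ≤ α → α-cutoff, skip 1
Root [α=-∞,β=+∞]: v=7
Leaves evaluated: 6 of 7.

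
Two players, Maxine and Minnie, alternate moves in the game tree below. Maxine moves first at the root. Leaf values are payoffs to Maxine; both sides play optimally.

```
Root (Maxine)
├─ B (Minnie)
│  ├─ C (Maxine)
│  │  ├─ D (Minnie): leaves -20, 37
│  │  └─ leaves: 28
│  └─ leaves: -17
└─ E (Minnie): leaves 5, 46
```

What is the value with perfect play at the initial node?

D (Minnie): min(-20, 37) = -20
C (Maxine): max(-20, 28) = 28
B (Minnie): min(28, -17) = -17
E (Minnie): min(5, 46) = 5
Root (Maxine): max(-17, 5) = 5

5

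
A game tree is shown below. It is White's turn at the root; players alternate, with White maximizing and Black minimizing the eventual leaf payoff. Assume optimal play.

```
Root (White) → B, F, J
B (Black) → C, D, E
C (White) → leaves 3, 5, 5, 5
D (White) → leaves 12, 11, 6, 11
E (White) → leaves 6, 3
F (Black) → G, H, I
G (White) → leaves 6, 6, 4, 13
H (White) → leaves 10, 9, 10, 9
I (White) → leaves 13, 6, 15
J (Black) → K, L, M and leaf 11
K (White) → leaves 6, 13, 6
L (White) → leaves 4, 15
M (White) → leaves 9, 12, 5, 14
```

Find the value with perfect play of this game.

C (White): max(3, 5, 5, 5) = 5
D (White): max(12, 11, 6, 11) = 12
E (White): max(6, 3) = 6
B (Black): min(5, 12, 6) = 5
G (White): max(6, 6, 4, 13) = 13
H (White): max(10, 9, 10, 9) = 10
I (White): max(13, 6, 15) = 15
F (Black): min(13, 10, 15) = 10
K (White): max(6, 13, 6) = 13
L (White): max(4, 15) = 15
M (White): max(9, 12, 5, 14) = 14
J (Black): min(13, 15, 14, 11) = 11
Root (White): max(5, 10, 11) = 11

11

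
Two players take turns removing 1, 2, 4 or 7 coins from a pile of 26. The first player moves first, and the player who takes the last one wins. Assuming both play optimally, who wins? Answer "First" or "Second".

First

W/L table (W = player to move can force a win):
i:   0  1  2  3  4  5  6  7  8  9 10 11 12 13 14 15 16 17 18 19 20 21 22 23 24 25 26
     L  W  W  L  W  W  L  W  W  L  W  W  L  W  W  L  W  W  L  W  W  L  W  W  L  W  W
Position 26 is W, so the first player wins.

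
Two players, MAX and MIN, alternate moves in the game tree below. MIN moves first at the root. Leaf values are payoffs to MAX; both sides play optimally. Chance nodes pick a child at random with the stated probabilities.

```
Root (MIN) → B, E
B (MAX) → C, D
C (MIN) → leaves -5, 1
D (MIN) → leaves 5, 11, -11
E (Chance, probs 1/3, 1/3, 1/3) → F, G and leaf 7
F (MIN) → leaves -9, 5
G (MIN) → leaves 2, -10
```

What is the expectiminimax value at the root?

-5

C (MIN): min(-5, 1) = -5
D (MIN): min(5, 11, -11) = -11
B (MAX): max(-5, -11) = -5
F (MIN): min(-9, 5) = -9
G (MIN): min(2, -10) = -10
E (Chance): 1/3·-9 + 1/3·-10 + 1/3·7 = -4
Root (MIN): min(-5, -4) = -5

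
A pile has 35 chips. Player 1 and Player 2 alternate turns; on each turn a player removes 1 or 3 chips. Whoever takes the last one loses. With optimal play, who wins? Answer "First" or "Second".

i:   0  1  2  3  4  5  6  7  8  9 10 11 12 13 14 15 16 17 18 19 20 21 22 23 24 25 26 27 28 29 30 31 32 33 34 35
     W  L  W  L  W  L  W  L  W  L  W  L  W  L  W  L  W  L  W  L  W  L  W  L  W  L  W  L  W  L  W  L  W  L  W  L
Position 35 is L, so the second player wins.

Second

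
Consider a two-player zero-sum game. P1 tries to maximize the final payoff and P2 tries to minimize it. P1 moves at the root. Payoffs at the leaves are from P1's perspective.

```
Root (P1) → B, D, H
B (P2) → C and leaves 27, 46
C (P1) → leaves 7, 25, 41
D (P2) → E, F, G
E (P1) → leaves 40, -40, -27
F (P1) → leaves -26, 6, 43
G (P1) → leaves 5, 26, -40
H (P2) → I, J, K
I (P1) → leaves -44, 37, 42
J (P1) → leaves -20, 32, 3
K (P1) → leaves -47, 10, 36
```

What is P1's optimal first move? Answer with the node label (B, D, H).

H

C (P1): max(7, 25, 41) = 41
B (P2): min(41, 27, 46) = 27
E (P1): max(40, -40, -27) = 40
F (P1): max(-26, 6, 43) = 43
G (P1): max(5, 26, -40) = 26
D (P2): min(40, 43, 26) = 26
I (P1): max(-44, 37, 42) = 42
J (P1): max(-20, 32, 3) = 32
K (P1): max(-47, 10, 36) = 36
H (P2): min(42, 32, 36) = 32
Root (P1): max(27, 26, 32) = 32
P1 picks the child with the highest value: H (value 32).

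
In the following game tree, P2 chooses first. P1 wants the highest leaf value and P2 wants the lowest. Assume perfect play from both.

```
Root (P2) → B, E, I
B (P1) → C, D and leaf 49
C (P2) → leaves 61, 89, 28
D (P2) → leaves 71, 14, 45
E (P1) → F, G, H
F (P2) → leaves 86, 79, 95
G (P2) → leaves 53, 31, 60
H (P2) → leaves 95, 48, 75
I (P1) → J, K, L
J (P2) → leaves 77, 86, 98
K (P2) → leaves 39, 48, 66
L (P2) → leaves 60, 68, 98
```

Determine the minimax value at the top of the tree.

C (P2): min(61, 89, 28) = 28
D (P2): min(71, 14, 45) = 14
B (P1): max(28, 14, 49) = 49
F (P2): min(86, 79, 95) = 79
G (P2): min(53, 31, 60) = 31
H (P2): min(95, 48, 75) = 48
E (P1): max(79, 31, 48) = 79
J (P2): min(77, 86, 98) = 77
K (P2): min(39, 48, 66) = 39
L (P2): min(60, 68, 98) = 60
I (P1): max(77, 39, 60) = 77
Root (P2): min(49, 79, 77) = 49

49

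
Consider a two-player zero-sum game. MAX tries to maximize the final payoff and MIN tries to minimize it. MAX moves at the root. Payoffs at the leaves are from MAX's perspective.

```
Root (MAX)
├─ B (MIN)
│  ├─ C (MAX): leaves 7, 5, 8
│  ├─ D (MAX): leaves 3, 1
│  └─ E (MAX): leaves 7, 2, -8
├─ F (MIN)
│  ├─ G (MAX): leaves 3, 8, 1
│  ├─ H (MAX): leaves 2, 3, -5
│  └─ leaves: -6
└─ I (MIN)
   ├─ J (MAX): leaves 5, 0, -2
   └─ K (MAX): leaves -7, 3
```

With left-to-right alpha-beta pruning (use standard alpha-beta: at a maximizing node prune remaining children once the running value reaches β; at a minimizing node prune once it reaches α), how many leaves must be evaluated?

17

C [α=-∞,β=+∞]: v=8
D [α=-∞,β=8]: v=3
E [α=-∞,β=3]: v=7 after child 1 ≥ β → β-cutoff, skip 2
B [α=-∞,β=+∞]: v=3
G [α=3,β=+∞]: v=8
H [α=3,β=8]: v=3
F [α=3,β=+∞]: v=3 after child 2 ≤ α → α-cutoff, skip 1
J [α=3,β=+∞]: v=5
K [α=3,β=5]: v=3
I [α=3,β=+∞]: v=3
Root [α=-∞,β=+∞]: v=3
Leaves evaluated: 17 of 20.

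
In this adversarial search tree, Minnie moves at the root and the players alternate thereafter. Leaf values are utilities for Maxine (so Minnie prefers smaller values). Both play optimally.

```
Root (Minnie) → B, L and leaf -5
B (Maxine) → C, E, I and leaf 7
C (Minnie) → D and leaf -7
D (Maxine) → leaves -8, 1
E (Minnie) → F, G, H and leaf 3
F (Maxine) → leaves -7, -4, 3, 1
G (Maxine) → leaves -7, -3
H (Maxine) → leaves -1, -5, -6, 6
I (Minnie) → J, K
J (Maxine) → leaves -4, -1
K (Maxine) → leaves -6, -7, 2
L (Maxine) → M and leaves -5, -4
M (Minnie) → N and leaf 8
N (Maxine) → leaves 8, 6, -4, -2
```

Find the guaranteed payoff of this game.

-5

D (Maxine): max(-8, 1) = 1
C (Minnie): min(1, -7) = -7
F (Maxine): max(-7, -4, 3, 1) = 3
G (Maxine): max(-7, -3) = -3
H (Maxine): max(-1, -5, -6, 6) = 6
E (Minnie): min(3, -3, 6, 3) = -3
J (Maxine): max(-4, -1) = -1
K (Maxine): max(-6, -7, 2) = 2
I (Minnie): min(-1, 2) = -1
B (Maxine): max(-7, -3, -1, 7) = 7
N (Maxine): max(8, 6, -4, -2) = 8
M (Minnie): min(8, 8) = 8
L (Maxine): max(8, -5, -4) = 8
Root (Minnie): min(7, 8, -5) = -5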